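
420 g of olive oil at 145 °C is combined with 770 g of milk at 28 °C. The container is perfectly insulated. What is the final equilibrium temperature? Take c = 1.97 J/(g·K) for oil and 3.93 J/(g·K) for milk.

T_f ≈ 53.1 °C

Net heat exchanged in the isolated system is zero:
420×1.97×(T − 145) + 770×3.93×(T − 28) = 0
3853.5 T = 204704
T ≈ 53.12 °C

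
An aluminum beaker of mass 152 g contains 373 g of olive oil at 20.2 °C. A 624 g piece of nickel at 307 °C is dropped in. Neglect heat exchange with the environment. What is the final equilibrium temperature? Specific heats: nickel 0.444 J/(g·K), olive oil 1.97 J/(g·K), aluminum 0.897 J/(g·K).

T_f ≈ 89.4 °C

Net heat exchanged in the isolated system is zero:
624×0.444×(T − 307) + 373×1.97×(T − 20.2) + 152×0.897×(T − 20.2) = 0
277.06(T − 307) + 734.81(T − 20.2) + 136.34(T − 20.2) = 0
(277.06 + 734.81 + 136.34) T = 277.06×307 + 734.81×20.2 + 136.34×20.2
T ≈ 89.40 °C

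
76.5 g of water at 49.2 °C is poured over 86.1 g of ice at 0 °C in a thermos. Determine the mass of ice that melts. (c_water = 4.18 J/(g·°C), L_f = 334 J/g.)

Cooling the water to 0 °C releases 76.5·4.18·49.2 = 15733 J.
Fully melting the ice requires m_ice L_f = 86.1·334 = 28757 J.
That's not enough to melt it all — equilibrium is at 0 °C with ice remaining.
m_melt = 15733 / L_f = 47.1 g.

m_melted ≈ 47.1 g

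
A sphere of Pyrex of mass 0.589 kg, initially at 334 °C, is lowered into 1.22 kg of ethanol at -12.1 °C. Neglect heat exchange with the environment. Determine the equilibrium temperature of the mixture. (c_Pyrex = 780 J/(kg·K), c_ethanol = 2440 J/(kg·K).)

Heat lost by the Pyrex equals heat gained by the ethanol:
0.589×780×(334 − T) = 1.22×2440×(T − (-12.1))
459.42(334 − T) = 2976.8(T − (-12.1))
3436.2 T = 117427  ⇒  T ≈ 34.17 °C

T_f ≈ 34.2 °C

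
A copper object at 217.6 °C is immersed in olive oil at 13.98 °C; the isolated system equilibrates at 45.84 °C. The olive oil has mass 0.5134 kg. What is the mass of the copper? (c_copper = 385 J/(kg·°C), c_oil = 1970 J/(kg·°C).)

m ≈ 0.487 kg

Taking heat into each body as positive, Σ m c ΔT = 0:
m×385×(45.84 − 217.6) + 0.5134×1970×(45.84 − 13.98) = 0
-66128 m = -32223
m = -32223/-66128 ≈ 0.4873 kg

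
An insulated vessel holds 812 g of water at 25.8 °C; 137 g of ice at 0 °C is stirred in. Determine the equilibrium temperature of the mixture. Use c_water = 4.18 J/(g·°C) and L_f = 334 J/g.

Energy balance with sensible and latent terms:
latent heat to melt: 137·334 = 45758; meltwater 0→T: 137·4.18·T = 572.66 T; water: 3394.2(T − 25.8)
3966.8 T = 87569 − 45758 = 41811
T ≈ 10.54 °C (positive, so assuming full melt was valid).

T_f ≈ 10.5 °C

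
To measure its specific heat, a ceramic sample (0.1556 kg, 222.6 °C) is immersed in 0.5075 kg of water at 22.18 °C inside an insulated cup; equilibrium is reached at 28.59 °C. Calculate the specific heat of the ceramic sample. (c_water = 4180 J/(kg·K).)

c ≈ 450 J/(kg·K)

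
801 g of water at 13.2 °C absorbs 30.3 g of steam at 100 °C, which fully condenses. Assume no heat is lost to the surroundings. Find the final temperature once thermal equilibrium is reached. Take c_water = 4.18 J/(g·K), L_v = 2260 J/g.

T_f ≈ 36.1 °C

Setting the total heat transfer to zero:
condense steam: −30.3×2260 = −68478; condensate cools 100→T: 30.3×4.18×(T − 100) = 126.65(T − 100); original water: 3348.2(T − 13.2)
3474.8 T = 68478 + 12665 + 44196 = 125339
T ≈ 36.07 °C, under the boiling point, so the assumption holds.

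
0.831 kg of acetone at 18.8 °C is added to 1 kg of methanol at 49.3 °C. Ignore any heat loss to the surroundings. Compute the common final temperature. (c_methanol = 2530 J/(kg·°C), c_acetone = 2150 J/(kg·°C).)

T_f ≈ 36.7 °C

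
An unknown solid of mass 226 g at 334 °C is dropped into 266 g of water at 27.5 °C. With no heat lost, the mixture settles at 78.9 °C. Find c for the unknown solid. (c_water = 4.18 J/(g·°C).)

c ≈ 0.991 J/(g·°C)

Heat gained plus heat lost sum to zero:
226×c×(78.9 − 334) + 266×4.18×(78.9 − 27.5) = 0
-57653 c = -57151
c = -57151/-57653 ≈ 0.9913 J/(g·°C)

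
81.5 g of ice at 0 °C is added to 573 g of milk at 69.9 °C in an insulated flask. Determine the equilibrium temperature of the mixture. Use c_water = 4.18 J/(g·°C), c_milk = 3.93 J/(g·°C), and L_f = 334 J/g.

T_f ≈ 50.2 °C

Net heat exchanged in the isolated system is zero:
fusion: m_ice L_f = 81.5·334 = 27221
  meltwater 0→T: 81.5·4.18·T = 340.67 T
  milk: 2251.9(T − 69.9)
2592.6 T = 157407 − 27221 = 130186
T ≈ 50.22 °C. Since T > 0 °C, the all-ice-melts assumption holds.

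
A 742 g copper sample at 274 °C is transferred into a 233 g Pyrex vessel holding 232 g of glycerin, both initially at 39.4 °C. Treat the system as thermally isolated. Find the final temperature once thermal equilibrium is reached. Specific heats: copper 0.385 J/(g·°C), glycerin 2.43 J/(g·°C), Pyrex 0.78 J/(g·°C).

Conservation of energy gives ΣQ = 0:
742×0.385×(T − 274) + 232×2.43×(T − 39.4) + 233×0.78×(T − 39.4) = 0
1031.2 T = 107646
T ≈ 104.39 °C

T_f ≈ 104.4 °C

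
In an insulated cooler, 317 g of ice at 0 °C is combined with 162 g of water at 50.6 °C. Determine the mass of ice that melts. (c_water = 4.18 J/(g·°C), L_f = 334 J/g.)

m_melted ≈ 103 g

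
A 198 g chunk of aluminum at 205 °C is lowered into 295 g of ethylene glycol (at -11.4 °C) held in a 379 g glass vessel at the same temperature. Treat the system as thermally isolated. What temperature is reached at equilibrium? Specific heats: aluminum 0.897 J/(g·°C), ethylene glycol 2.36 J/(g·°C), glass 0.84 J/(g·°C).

T_f ≈ 20.8 °C

Setting the total heat transfer to zero:
198·0.897·(T − 205) + 295·2.36·(T − (-11.4)) + 379·0.84·(T − (-11.4)) = 0
177.61(T − 205) + 696.2(T − (-11.4)) + 318.36(T − (-11.4)) = 0
(177.61 + 696.2 + 318.36) T = 177.61·205 + 696.2·(-11.4) + 318.36·(-11.4)
T = 24843 / 1192.2 = 20.8 °C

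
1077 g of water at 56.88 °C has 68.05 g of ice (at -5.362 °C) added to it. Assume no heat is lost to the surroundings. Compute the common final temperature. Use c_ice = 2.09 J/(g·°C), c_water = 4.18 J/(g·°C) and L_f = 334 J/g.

T_f ≈ 48.6 °C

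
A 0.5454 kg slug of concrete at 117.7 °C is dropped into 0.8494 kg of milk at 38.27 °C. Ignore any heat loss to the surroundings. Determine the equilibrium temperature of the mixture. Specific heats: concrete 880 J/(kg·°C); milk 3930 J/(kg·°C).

T_f ≈ 48.3 °C

Heat gained plus heat lost sum to zero:
0.5454·880·(T − 117.7) + 0.8494·3930·(T − 38.27) = 0
479.95(T − 117.7) + 3338.1(T − 38.27) = 0
(479.95 + 3338.1) T = 479.95·117.7 + 3338.1·38.27
T = 184241/3818.1 ≈ 48.25 °C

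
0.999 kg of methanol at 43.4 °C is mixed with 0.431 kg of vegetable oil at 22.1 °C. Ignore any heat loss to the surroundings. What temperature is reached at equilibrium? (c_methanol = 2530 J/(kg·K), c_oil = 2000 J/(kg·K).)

T_f ≈ 38.0 °C

With ΣQ=0 the equilibrium temperature is the m·c-weighted mean:
T_f = (2527.5·43.4 + 862·22.1) / (2527.5 + 862)
    = 128742 / 3389.5 ≈ 37.98 °C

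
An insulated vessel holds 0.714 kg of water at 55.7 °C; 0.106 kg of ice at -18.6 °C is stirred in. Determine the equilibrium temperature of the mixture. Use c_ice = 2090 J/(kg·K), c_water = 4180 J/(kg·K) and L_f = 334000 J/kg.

T_f ≈ 37.0 °C

Let T be the final temperature. ΣQ_i = 0:
warm ice to 0 °C: 0.106·2090·(0 − (-18.6)) = 4120.6; latent heat to melt: 0.106·334000 = 35404; warm the meltwater: 443.08 T; water cools: 0.714·4180·(T − 55.7) = 2984.5(T − 55.7)
3427.6 T = 166238 − 39525 = 126713
T ≈ 36.97 °C — above 0 °C, consistent with complete melting.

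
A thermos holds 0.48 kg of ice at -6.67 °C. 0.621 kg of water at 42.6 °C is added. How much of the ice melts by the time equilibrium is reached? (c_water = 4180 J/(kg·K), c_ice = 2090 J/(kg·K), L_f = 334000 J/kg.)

Heat available from the water dropping to 0 °C: 0.621×4180×42.6 = 110580 J.
Of that, 0.48×2090×6.67 = 6691.3 J goes to bring the ice to 0 °C, leaving 103889 J.
To melt every bit of ice: 0.48×334000 = 160320 J.
Since 103889 < 160320 J, not all the ice melts; equilibrium is at 0 °C.
Mass melted = 103889/334000 ≈ 0.311 kg.

m_melted ≈ 0.311 kg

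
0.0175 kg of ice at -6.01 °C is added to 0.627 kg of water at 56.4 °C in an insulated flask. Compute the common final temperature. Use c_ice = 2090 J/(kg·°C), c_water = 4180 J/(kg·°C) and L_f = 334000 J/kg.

Conservation of energy gives ΣQ = 0:
ice -6.01→0 °C: 0.0175×2090×6.01 = 219.82
  latent heat to melt: 0.0175×334000 = 5845
  warm the meltwater: 73.15 T
  water cools: 0.627×4180×(T − 56.4) = 2620.9(T − 56.4)
2694 T = 147817 − 6064.8 = 141752
T ≈ 52.62 °C. Since T > 0 °C, the all-ice-melts assumption holds.

T_f ≈ 52.6 °C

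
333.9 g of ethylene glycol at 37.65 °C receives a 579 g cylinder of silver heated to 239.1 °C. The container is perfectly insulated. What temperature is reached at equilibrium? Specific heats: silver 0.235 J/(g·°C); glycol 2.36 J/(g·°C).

Net heat exchanged in the isolated system is zero:
579·0.235·(T − 239.1) + 333.9·2.36·(T − 37.65) = 0
(136.06 + 788) T = 136.06·239.1 + 788·37.65
T = 62201/924.07 ≈ 67.31 °C

T_f ≈ 67.3 °C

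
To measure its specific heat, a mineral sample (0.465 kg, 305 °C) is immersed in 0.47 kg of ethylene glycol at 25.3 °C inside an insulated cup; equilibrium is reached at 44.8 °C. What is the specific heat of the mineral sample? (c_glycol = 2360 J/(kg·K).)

Taking heat into each body as positive, Σ m c ΔT = 0:
0.465×c×(44.8 − 305) + 0.47×2360×(44.8 − 25.3) = 0
-120.99 c = -21629
c = -21629/-120.99 ≈ 178.8 J/(kg·K)

c ≈ 179 J/(kg·K)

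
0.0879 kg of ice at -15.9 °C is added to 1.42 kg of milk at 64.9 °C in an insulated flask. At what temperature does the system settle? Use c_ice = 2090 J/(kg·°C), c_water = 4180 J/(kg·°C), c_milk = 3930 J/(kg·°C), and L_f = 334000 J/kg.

T_f ≈ 55.5 °C

Sum of m c ΔT and latent-heat terms is zero:
ice -15.9→0 °C: 0.0879×2090×15.9 = 2921; melt ice: 0.0879×334000 = 29359; warm the meltwater: 367.42 T; milk cools: 1.42×3930×(T − 64.9) = 5580.6(T − 64.9)
5948 T = 362181 − 32280 = 329901
T ≈ 55.46 °C — above 0 °C, consistent with complete melting.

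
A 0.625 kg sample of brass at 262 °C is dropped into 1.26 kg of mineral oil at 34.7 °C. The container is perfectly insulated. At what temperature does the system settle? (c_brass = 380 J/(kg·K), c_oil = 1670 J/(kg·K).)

T_f = Σ m_i c_i T_i / Σ m_i c_i:
T_f = (237.5*262 + 2104.2*34.7) / (237.5 + 2104.2)
    = 135241 / 2341.7 ≈ 57.75 °C

T_f ≈ 57.8 °C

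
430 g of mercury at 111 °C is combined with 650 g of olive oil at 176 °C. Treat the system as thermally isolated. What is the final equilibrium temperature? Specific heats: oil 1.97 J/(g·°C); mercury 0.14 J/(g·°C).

T_f ≈ 173.1 °C

Let T be the final temperature. ΣQ_i = 0:
650×1.97×(T − 176) + 430×0.14×(T − 111) = 0
1280.5(T − 176) + 60.2(T − 111) = 0
(1280.5 + 60.2) T = 1280.5×176 + 60.2×111
T = 232050/1340.7 ≈ 173.08 °C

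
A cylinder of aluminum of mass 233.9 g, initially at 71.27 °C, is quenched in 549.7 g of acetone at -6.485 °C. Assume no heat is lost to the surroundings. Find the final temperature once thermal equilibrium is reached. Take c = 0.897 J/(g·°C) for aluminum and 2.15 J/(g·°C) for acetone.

T_f ≈ 5.2 °C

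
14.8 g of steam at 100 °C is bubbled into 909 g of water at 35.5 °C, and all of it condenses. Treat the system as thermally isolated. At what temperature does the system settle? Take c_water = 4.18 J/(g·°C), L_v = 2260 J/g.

T_f ≈ 45.2 °C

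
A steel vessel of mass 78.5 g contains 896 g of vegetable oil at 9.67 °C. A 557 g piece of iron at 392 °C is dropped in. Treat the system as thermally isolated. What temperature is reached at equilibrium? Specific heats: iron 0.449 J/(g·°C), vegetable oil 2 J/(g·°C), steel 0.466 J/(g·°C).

T_f ≈ 55.7 °C

Energy conservation, ΣQ = 0:
557·0.449·(T − 392) + 896·2·(T − 9.67) + 78.5·0.466·(T − 9.67) = 0
250.09(T − 392) + 1792(T − 9.67) + 36.58(T − 9.67) = 0
2078.7 T = 115719
T = 115719 / 2078.7 = 55.7 °C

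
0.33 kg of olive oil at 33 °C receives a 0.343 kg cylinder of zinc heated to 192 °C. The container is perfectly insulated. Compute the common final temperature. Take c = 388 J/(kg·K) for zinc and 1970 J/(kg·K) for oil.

Heat lost by the zinc equals heat gained by the oil:
0.343×388×(192 − T) = 0.33×1970×(T − 33)
133.08(192 − T) = 650.1(T − 33)
783.18 T = 47005  ⇒  T ≈ 60.02 °C

T_f ≈ 60.0 °C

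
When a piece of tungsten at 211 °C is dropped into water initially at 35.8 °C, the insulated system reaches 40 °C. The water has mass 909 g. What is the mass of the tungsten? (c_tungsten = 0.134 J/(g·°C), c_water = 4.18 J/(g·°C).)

m ≈ 696 g

Heat gained plus heat lost sum to zero:
m·0.134·(40 − 211) + 909·4.18·(40 − 35.8) = 0
-22.91 m = -15958
m = -15958/-22.91 ≈ 696.4 g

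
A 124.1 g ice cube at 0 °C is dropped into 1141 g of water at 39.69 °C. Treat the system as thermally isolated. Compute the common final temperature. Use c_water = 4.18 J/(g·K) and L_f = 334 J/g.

T_f ≈ 28.0 °C

Taking heat into each body as positive, Σ m c ΔT = 0:
latent heat to melt: 124.1·334 = 41449
  meltwater 0→T: 124.1·4.18·T = 518.74 T
  water: 4769.4(T − 39.69)
5288.1 T = 189297 − 41449 = 147847
T ≈ 27.96 °C (positive, so assuming full melt was valid).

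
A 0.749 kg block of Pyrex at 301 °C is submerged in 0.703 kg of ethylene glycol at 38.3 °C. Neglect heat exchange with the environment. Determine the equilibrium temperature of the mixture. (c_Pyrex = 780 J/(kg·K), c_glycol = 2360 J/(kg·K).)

T_f ≈ 106.7 °C

Conservation of energy gives ΣQ = 0:
0.749×780×(T − 301) + 0.703×2360×(T − 38.3) = 0
(584.22 + 1659.1) T = 584.22×301 + 1659.1×38.3
T = 239393/2243.3 ≈ 106.71 °C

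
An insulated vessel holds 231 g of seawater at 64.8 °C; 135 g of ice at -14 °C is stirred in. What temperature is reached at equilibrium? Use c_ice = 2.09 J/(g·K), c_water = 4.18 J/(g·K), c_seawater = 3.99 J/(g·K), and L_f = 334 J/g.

Net heat exchanged in the isolated system is zero:
warm ice to 0 °C: 135×2.09×(0 − (-14)) = 3950.1
  latent heat to melt: 135×334 = 45090
  meltwater 0→T: 135×4.18×T = 564.3 T
  seawater cools: 231×3.99×(T − 64.8) = 921.69(T − 64.8)
1486 T = 59726 − 49040 = 10685
T ≈ 7.19 °C — above 0 °C, consistent with complete melting.

T_f ≈ 7.2 °C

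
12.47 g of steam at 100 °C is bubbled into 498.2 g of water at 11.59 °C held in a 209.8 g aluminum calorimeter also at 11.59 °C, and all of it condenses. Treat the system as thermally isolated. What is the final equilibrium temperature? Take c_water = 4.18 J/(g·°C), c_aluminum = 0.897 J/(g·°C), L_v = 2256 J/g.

T_f ≈ 25.7 °C

Taking heat into each body as positive, Σ m c ΔT = 0:
latent heat released on condensation: 12.47×2256 = 28132
  condensate cools 100→T: 12.47×4.18×(T − 100) = 52.12(T − 100)
  water warms: 498.2×4.18×(T − 11.59) = 2082.5(T − 11.59)
  cup: 188.19(T − 11.59)
2322.8 T = 28132 + 5212.5 + 26317 = 59662
T ≈ 25.69 °C — below 100 °C, confirming all the steam condensed.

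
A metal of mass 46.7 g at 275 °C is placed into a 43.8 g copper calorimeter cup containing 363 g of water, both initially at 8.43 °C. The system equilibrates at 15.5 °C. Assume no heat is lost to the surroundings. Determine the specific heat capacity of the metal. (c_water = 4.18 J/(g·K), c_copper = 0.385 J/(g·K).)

Conservation of energy gives ΣQ = 0:
46.7×c×(15.5 − 275) + 363×4.18×(15.5 − 8.43) + 43.8×0.385×(15.5 − 8.43) = 0
-12119 c = -10847
c = -10847/-12119 ≈ 0.8951 J/(g·K)

c ≈ 0.895 J/(g·K)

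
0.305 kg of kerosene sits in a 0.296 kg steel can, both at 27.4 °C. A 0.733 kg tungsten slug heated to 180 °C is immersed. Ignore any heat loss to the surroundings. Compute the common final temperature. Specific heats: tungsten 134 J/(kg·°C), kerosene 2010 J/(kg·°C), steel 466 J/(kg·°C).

T_f ≈ 45.1 °C

T_f is the heat-capacity-weighted average of the initial temperatures:
T_f = (98.22×180 + 613.05×27.4 + 137.94×27.4) / (98.22 + 613.05 + 137.94)
    = 38257 / 849.21 ≈ 45.05 °C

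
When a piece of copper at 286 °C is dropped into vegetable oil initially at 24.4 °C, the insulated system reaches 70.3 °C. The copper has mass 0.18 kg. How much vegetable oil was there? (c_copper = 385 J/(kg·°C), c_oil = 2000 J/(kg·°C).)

m ≈ 0.163 kg

Conservation of energy gives ΣQ = 0:
0.18·385·(70.3 − 286) + m·2000·(70.3 − 24.4) = 0
91800 m = 14948
m = 14948/91800 ≈ 0.1628 kg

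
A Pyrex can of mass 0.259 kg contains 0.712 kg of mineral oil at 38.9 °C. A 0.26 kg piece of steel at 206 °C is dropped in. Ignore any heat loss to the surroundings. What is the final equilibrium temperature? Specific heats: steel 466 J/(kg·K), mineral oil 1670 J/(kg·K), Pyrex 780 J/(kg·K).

Net heat exchanged in the isolated system is zero:
0.26×466×(T − 206) + 0.712×1670×(T − 38.9) + 0.259×780×(T − 38.9) = 0
121.16(T − 206) + 1189(T − 38.9) + 202.02(T − 38.9) = 0
(121.16 + 1189 + 202.02) T = 121.16×206 + 1189×38.9 + 202.02×38.9
T = 79071 / 1512.2 = 52.3 °C

T_f ≈ 52.3 °C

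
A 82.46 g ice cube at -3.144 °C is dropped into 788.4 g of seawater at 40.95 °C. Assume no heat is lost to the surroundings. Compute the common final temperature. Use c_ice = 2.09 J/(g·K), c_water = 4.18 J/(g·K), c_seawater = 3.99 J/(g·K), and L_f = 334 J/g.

Energy conservation, ΣQ = 0:
ice -3.144→0 °C: 82.46·2.09·3.144 = 541.84; melt ice: 82.46·334 = 27542; meltwater 0→T: 82.46·4.18·T = 344.68 T; seawater: 3145.7(T − 40.95)
3490.4 T = 128817 − 28083 = 100734
T ≈ 28.86 °C (positive, so assuming full melt was valid).

T_f ≈ 28.9 °C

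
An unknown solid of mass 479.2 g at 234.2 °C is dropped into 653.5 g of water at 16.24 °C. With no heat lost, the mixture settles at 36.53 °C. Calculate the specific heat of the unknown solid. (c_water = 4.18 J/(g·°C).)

Heat lost by the unknown solid = heat gained by the water:
479.2·c·(234.2 − 36.53) = 653.5·4.18·(36.53 − 16.24)
94723 c = 55425  ⇒  c ≈ 0.5851 J/(g·°C)

c ≈ 0.585 J/(g·°C)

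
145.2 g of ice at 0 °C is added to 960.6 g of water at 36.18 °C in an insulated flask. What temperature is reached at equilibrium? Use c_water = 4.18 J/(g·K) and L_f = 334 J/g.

Conservation of energy gives ΣQ = 0:
melt ice: 145.2×334 = 48497
  meltwater 0→T: 145.2×4.18×T = 606.94 T
  water: 4015.3(T − 36.18)
4622.2 T = 145274 − 48497 = 96777
T ≈ 20.94 °C (positive, so assuming full melt was valid).

T_f ≈ 20.9 °C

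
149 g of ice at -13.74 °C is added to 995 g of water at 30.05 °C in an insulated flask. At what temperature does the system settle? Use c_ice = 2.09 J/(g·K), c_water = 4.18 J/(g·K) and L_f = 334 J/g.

Heat gained plus heat lost sum to zero:
warm ice to 0 °C: 149×2.09×(0 − (-13.74)) = 4278.8; fusion: m_ice L_f = 149×334 = 49766; meltwater 0→T: 149×4.18×T = 622.82 T; water: 4159.1(T − 30.05)
4781.9 T = 124981 − 54045 = 70936
T ≈ 14.83 °C. Since T > 0 °C, the all-ice-melts assumption holds.

T_f ≈ 14.8 °C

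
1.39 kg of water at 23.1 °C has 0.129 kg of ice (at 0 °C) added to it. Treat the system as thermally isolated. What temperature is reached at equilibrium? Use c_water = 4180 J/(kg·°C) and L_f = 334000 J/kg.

T_f ≈ 14.4 °C

Sum of m c ΔT and latent-heat terms is zero:
fusion: m_ice L_f = 0.129·334000 = 43086
  warm the meltwater: 539.22 T
  water: 5810.2(T − 23.1)
6349.4 T = 134216 − 43086 = 91130
T ≈ 14.35 °C (positive, so assuming full melt was valid).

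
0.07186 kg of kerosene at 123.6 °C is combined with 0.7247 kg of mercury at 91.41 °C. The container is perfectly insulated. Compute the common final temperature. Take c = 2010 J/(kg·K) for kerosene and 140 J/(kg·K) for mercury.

T_f ≈ 110.3 °C

Conservation of energy gives ΣQ = 0:
0.07186×2010×(T − 123.6) + 0.7247×140×(T − 91.41) = 0
144.44(T − 123.6) + 101.46(T − 91.41) = 0
245.9 T = 27127
T = 27127 / 245.9 = 110 °C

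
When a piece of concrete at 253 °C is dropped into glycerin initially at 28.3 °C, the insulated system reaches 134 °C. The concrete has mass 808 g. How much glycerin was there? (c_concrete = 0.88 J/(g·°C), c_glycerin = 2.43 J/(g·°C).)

Heat lost by the concrete = heat gained by the glycerin:
808·0.88·(253 − 134) = m·2.43·(134 − 28.3)
256.85 m = 84614  ⇒  m ≈ 329.4 g

m ≈ 329 g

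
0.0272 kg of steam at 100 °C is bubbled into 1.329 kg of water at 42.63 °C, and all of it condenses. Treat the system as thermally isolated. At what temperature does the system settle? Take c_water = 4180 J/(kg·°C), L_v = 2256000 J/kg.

Net heat exchanged in the isolated system is zero:
latent heat released on condensation: 0.0272×2256000 = 61363
  condensed water 100 °C→T: 113.7(T − 100)
  water warms: 1.329×4180×(T − 42.63) = 5555.2(T − 42.63)
5668.9 T = 61363 + 11370 + 236819 = 309552
T ≈ 54.61 °C — below 100 °C, confirming all the steam condensed.

T_f ≈ 54.6 °C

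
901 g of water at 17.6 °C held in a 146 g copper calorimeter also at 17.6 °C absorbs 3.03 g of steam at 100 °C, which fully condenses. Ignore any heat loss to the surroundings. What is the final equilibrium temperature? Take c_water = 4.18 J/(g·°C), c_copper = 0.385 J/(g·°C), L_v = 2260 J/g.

T_f ≈ 19.7 °C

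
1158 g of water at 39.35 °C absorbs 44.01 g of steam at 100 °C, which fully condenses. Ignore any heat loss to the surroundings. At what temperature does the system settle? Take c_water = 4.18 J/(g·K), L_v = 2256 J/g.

T_f ≈ 61.3 °C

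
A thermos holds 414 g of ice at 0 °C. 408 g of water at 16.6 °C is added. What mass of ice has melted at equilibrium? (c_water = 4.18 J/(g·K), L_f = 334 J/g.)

m_melted ≈ 84.8 g

Cooling the water to 0 °C releases 408×4.18×16.6 = 28310 J.
Fully melting the ice requires m_ice L_f = 414×334 = 138276 J.
Since 28310 < 138276 J, not all the ice melts; equilibrium is at 0 °C.
m_melted×334 = 28310  ⇒  m_melted ≈ 84.76 g.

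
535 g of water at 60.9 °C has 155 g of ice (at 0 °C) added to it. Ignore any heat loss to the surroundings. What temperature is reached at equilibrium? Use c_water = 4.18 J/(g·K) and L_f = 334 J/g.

Let T be the final temperature. ΣQ_i = 0:
latent heat to melt: 155×334 = 51770; meltwater 0→T: 155×4.18×T = 647.9 T; water: 2236.3(T − 60.9)
2884.2 T = 136191 − 51770 = 84421
T ≈ 29.27 °C (positive, so assuming full melt was valid).

T_f ≈ 29.3 °C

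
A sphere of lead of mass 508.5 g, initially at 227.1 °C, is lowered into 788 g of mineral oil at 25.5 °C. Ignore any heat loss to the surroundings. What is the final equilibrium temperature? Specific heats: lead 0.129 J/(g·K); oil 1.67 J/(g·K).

|Q_lead| = |Q_oil|:
508.5·0.129·(227.1 − T) = 788·1.67·(T − 25.5)
65.6(227.1 − T) = 1316(T − 25.5)
1381.6 T = 48454  ⇒  T ≈ 35.07 °C

T_f ≈ 35.1 °C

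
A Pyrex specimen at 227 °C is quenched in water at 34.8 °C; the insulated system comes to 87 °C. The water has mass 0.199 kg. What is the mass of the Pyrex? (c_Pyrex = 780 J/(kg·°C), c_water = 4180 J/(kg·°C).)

m ≈ 0.398 kg

Taking heat into each body as positive, Σ m c ΔT = 0:
m×780×(87 − 227) + 0.199×4180×(87 − 34.8) = 0
-109200 m = -43421
m = -43421/-109200 ≈ 0.3976 kg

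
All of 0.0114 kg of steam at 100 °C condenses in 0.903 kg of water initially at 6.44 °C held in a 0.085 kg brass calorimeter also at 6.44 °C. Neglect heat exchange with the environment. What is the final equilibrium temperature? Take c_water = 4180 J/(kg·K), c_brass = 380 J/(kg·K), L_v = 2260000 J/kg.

T_f ≈ 14.3 °C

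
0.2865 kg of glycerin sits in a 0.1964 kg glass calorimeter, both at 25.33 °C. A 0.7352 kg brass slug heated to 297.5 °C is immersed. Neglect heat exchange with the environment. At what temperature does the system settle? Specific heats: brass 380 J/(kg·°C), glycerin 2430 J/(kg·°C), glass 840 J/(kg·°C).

Conservation of energy gives ΣQ = 0:
0.7352×380×(T − 297.5) + 0.2865×2430×(T − 25.33) + 0.1964×840×(T − 25.33) = 0
279.38(T − 297.5) + 696.19(T − 25.33) + 164.98(T − 25.33) = 0
(279.38 + 696.19 + 164.98) T = 279.38×297.5 + 696.19×25.33 + 164.98×25.33
T = 104928/1140.5 ≈ 92.00 °C

T_f ≈ 92.0 °C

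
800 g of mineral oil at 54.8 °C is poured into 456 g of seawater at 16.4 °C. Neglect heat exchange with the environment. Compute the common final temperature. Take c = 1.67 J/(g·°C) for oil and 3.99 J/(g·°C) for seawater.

T_f ≈ 32.7 °C

Let T be the final temperature. ΣQ_i = 0:
800*1.67*(T − 54.8) + 456*3.99*(T − 16.4) = 0
1336(T − 54.8) + 1819.4(T − 16.4) = 0
3155.4 T = 103052
T = 103052/3155.4 ≈ 32.66 °C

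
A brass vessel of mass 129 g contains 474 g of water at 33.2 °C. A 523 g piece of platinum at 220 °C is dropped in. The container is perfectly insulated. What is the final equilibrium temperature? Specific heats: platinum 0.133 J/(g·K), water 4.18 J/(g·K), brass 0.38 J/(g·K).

T_f ≈ 39.4 °C

Let T be the final temperature. ΣQ_i = 0:
523·0.133·(T − 220) + 474·4.18·(T − 33.2) + 129·0.38·(T − 33.2) = 0
(69.56 + 1981.3 + 49.02) T = 69.56·220 + 1981.3·33.2 + 49.02·33.2
T = 82710/2099.9 ≈ 39.39 °C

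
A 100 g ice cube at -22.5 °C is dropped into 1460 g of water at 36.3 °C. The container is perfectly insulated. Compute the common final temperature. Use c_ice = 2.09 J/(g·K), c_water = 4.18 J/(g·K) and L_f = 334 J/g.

Taking heat into each body as positive, Σ m c ΔT = 0:
warm ice to 0 °C: 100×2.09×(0 − (-22.5)) = 4702.5
  fusion: m_ice L_f = 100×334 = 33400
  meltwater 0→T: 100×4.18×T = 418 T
  water cools: 1460×4.18×(T − 36.3) = 6102.8(T − 36.3)
6520.8 T = 221532 − 38102 = 183429
T ≈ 28.13 °C (positive, so assuming full melt was valid).

T_f ≈ 28.1 °C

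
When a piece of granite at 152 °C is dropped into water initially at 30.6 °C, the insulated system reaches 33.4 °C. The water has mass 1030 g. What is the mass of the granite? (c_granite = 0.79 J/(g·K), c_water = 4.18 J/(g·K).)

m ≈ 129 g

|Q_granite| = |Q_water|:
m·0.79·(152 − 33.4) = 1030·4.18·(33.4 − 30.6)
93.69 m = 12055  ⇒  m ≈ 128.7 g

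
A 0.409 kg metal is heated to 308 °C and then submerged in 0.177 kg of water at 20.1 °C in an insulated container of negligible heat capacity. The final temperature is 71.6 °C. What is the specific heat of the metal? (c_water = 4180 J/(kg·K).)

Heat lost by the metal = heat gained by the water:
0.409×c×(308 − 71.6) = 0.177×4180×(71.6 − 20.1)
96.69 c = 38103  ⇒  c ≈ 394.1 J/(kg·K)

c ≈ 394 J/(kg·K)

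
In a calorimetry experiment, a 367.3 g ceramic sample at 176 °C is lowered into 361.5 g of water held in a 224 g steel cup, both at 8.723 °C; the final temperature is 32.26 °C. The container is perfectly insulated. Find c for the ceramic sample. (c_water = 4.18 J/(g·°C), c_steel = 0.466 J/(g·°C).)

c ≈ 0.72 J/(g·°C)

Heat gained plus heat lost sum to zero:
367.3×c×(32.26 − 176) + 361.5×4.18×(32.26 − 8.723) + 224×0.466×(32.26 − 8.723) = 0
-52796 c = -38023
c = -38023/-52796 ≈ 0.7202 J/(g·°C)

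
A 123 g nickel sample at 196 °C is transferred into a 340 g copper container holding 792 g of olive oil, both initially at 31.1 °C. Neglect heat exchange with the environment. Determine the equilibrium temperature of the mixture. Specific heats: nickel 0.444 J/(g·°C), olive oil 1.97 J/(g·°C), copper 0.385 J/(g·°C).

T_f ≈ 36.3 °C

Conservation of energy gives ΣQ = 0:
123·0.444·(T − 196) + 792·1.97·(T − 31.1) + 340·0.385·(T − 31.1) = 0
54.61(T − 196) + 1560.2(T − 31.1) + 130.9(T − 31.1) = 0
(54.61 + 1560.2 + 130.9) T = 54.61·196 + 1560.2·31.1 + 130.9·31.1
T = 63298/1745.8 ≈ 36.26 °C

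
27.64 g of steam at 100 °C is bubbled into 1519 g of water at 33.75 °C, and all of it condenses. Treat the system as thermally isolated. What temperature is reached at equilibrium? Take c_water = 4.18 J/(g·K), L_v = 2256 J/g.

T_f ≈ 44.6 °C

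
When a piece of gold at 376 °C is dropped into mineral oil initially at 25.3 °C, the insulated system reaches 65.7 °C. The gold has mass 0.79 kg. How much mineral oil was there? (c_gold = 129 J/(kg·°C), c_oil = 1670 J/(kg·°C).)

m ≈ 0.469 kg

|Q_gold| = |Q_oil|:
0.79·129·(376 − 65.7) = m·1670·(65.7 − 25.3)
67468 m = 31623  ⇒  m ≈ 0.4687 kg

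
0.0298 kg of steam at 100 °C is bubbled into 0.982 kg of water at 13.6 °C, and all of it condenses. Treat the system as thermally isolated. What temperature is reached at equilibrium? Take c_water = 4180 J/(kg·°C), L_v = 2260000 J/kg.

T_f ≈ 32.1 °C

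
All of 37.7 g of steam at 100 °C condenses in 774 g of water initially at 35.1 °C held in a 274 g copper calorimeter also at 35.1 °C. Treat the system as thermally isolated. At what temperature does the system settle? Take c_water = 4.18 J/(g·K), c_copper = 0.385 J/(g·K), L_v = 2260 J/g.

T_f ≈ 62.4 °C

Setting the total heat transfer to zero:
latent heat released on condensation: 37.7·2260 = 85202
  condensed water 100 °C→T: 157.59(T − 100)
  water warms: 774·4.18·(T − 35.1) = 3235.3(T − 35.1)
  cup: 105.49(T − 35.1)
3498.4 T = 85202 + 15759 + 117262 = 218223
T ≈ 62.38 °C, under the boiling point, so the assumption holds.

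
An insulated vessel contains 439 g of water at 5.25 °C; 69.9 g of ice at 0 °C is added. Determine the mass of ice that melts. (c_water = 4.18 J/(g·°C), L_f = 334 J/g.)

m_melted ≈ 28.8 g

Heat available from the water dropping to 0 °C: 439·4.18·5.25 = 9633.9 J.
To melt every bit of ice: 69.9·334 = 23347 J.
9633.9 J < 23347 J, so only part of the ice melts and the system sits at 0 °C.
Mass melted = 9633.9/334 ≈ 28.84 g.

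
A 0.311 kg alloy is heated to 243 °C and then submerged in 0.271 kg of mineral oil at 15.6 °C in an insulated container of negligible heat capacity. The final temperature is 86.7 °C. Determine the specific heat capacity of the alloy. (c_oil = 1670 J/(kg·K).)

Heat lost by the alloy = heat gained by the oil:
0.311×c×(243 − 86.7) = 0.271×1670×(86.7 − 15.6)
48.61 c = 32178  ⇒  c ≈ 662 J/(kg·K)

c ≈ 662 J/(kg·K)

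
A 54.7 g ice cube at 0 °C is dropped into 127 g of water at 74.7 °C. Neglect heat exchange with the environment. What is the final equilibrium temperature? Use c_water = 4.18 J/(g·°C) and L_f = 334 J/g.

Conservation of energy gives ΣQ = 0:
fusion: m_ice L_f = 54.7·334 = 18270; meltwater 0→T: 54.7·4.18·T = 228.65 T; water: 530.86(T − 74.7)
759.51 T = 39655 − 18270 = 21385
T ≈ 28.16 °C. Since T > 0 °C, the all-ice-melts assumption holds.

T_f ≈ 28.2 °C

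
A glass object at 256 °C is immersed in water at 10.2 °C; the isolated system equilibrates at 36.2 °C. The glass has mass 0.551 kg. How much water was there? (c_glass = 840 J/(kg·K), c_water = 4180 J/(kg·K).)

m ≈ 0.936 kg

Heat lost by the glass = heat gained by the water:
0.551×840×(256 − 36.2) = m×4180×(36.2 − 10.2)
108680 m = 101732  ⇒  m ≈ 0.9361 kg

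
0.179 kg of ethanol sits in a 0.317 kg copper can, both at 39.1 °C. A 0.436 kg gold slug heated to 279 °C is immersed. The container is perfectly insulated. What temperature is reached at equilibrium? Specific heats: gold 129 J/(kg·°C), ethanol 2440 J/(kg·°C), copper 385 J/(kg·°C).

T_f is the heat-capacity-weighted average of the initial temperatures:
T_f = (56.24*279 + 436.76*39.1 + 122.05*39.1) / (56.24 + 436.76 + 122.05)
    = 37541 / 615.05 ≈ 61.04 °C

T_f ≈ 61.0 °C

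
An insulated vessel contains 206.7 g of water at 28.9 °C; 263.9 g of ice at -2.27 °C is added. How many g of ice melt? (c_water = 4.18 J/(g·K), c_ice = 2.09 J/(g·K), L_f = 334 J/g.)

m_melted ≈ 71 g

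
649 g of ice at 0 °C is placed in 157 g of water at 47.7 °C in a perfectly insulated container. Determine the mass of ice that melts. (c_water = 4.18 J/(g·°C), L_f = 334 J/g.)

m_melted ≈ 93.7 g

Water can give up m c ΔT = 157×4.18×47.7 = 31304 J before reaching 0 °C.
To melt every bit of ice: 649×334 = 216766 J.
That's not enough to melt it all — equilibrium is at 0 °C with ice remaining.
m_melt = 31304 / L_f = 93.72 g.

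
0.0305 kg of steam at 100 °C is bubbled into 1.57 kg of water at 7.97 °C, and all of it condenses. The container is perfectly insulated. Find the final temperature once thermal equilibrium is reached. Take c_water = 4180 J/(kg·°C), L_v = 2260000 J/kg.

T_f ≈ 20.0 °C

Energy conservation, ΣQ = 0:
latent heat released on condensation: 0.0305×2260000 = 68930; condensed water 100 °C→T: 127.49(T − 100); water warms: 1.57×4180×(T − 7.97) = 6562.6(T − 7.97)
6690.1 T = 68930 + 12749 + 52304 = 133983
T ≈ 20.03 °C — below 100 °C, confirming all the steam condensed.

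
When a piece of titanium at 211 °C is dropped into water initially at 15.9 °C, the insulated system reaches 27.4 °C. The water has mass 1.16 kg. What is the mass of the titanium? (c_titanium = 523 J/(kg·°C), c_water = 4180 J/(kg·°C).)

m ≈ 0.581 kg

Setting the total heat transfer to zero:
m×523×(27.4 − 211) + 1.16×4180×(27.4 − 15.9) = 0
-96023 m = -55761
m = -55761/-96023 ≈ 0.5807 kg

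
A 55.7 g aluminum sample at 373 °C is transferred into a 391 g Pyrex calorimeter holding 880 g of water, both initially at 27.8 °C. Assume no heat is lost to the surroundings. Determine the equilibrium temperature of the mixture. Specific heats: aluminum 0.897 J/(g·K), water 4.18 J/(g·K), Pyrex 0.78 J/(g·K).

T_f ≈ 32.1 °C

T_f is the heat-capacity-weighted average of the initial temperatures:
T_f = (49.96×373 + 3678.4×27.8 + 304.98×27.8) / (49.96 + 3678.4 + 304.98)
    = 129374 / 4033.3 ≈ 32.08 °C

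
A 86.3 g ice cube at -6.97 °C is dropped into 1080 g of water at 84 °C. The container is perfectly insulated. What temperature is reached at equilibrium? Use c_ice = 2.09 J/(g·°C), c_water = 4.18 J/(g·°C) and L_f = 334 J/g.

Energy conservation, ΣQ = 0:
ice -6.97→0 °C: 86.3×2.09×6.97 = 1257.2; fusion: m_ice L_f = 86.3×334 = 28824; meltwater 0→T: 86.3×4.18×T = 360.73 T; water: 4514.4(T − 84)
4875.1 T = 379210 − 30081 = 349128
T ≈ 71.61 °C — above 0 °C, consistent with complete melting.

T_f ≈ 71.6 °C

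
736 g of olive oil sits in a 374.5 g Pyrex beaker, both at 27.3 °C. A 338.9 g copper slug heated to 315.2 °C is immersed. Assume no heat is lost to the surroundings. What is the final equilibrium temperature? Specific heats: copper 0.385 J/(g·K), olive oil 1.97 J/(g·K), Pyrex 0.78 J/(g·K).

Heat gained plus heat lost sum to zero:
338.9×0.385×(T − 315.2) + 736×1.97×(T − 27.3) + 374.5×0.78×(T − 27.3) = 0
1872.5 T = 88684
T = 88684/1872.5 ≈ 47.36 °C

T_f ≈ 47.4 °C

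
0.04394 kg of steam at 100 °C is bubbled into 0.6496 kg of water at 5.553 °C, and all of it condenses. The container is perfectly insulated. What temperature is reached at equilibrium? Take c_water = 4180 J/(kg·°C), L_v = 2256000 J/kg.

Sum of m c ΔT and latent-heat terms is zero:
condense steam: −0.04394×2256000 = −99129; condensate cools 100→T: 0.04394×4180×(T − 100) = 183.67(T − 100); original water: 2715.3(T − 5.553)
2899 T = 99129 + 18367 + 15078 = 132574
T ≈ 45.73 °C — below 100 °C, confirming all the steam condensed.

T_f ≈ 45.7 °C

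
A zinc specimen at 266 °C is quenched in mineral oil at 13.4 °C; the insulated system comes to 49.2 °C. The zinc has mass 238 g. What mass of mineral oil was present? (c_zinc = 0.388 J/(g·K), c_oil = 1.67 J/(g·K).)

Setting the total heat transfer to zero:
238×0.388×(49.2 − 266) + m×1.67×(49.2 − 13.4) = 0
59.79 m = 20020
m = 20020/59.79 ≈ 334.9 g

m ≈ 335 g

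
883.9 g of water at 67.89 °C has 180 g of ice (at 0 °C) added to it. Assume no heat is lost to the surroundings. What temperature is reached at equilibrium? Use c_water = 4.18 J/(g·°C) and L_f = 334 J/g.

Conservation of energy gives ΣQ = 0:
latent heat to melt: 180×334 = 60120; meltwater 0→T: 180×4.18×T = 752.4 T; water cools: 883.9×4.18×(T − 67.89) = 3694.7(T − 67.89)
4447.1 T = 250833 − 60120 = 190713
T ≈ 42.88 °C. Since T > 0 °C, the all-ice-melts assumption holds.

T_f ≈ 42.9 °C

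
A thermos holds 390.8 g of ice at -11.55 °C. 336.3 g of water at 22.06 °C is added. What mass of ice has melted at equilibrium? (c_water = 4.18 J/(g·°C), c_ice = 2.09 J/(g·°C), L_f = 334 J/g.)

m_melted ≈ 64.6 g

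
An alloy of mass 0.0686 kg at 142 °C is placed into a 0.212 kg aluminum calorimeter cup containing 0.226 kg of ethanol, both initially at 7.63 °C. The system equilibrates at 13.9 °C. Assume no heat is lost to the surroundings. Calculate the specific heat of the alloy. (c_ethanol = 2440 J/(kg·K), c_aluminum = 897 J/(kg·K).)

Energy conservation, ΣQ = 0:
0.0686×c×(13.9 − 142) + 0.226×2440×(13.9 − 7.63) + 0.212×897×(13.9 − 7.63) = 0
-8.788 c = -4649.9
c = -4649.9/-8.788 ≈ 529.1 J/(kg·K)

c ≈ 529 J/(kg·K)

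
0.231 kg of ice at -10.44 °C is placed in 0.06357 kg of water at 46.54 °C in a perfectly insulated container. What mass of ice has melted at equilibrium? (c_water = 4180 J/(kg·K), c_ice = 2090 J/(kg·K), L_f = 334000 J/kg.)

m_melted ≈ 0.0219 kg

Heat available from the water dropping to 0 °C: 0.06357×4180×46.54 = 12367 J.
Of that, 0.231×2090×10.44 = 5040.3 J goes to bring the ice to 0 °C, leaving 7326.4 J.
To melt every bit of ice: 0.231×334000 = 77154 J.
7326.4 J < 77154 J, so only part of the ice melts and the system sits at 0 °C.
m_melt = 7326.4 / L_f = 0.02194 kg.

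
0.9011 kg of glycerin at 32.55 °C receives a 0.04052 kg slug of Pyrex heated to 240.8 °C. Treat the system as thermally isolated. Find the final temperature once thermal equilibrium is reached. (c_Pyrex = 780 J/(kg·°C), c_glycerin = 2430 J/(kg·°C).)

T_f ≈ 35.5 °C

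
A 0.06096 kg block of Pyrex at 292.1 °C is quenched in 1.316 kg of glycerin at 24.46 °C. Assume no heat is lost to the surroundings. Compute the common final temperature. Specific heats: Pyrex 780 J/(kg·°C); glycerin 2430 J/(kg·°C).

T_f ≈ 28.4 °C

Set heat shed by the hot body equal to heat absorbed by the cold body:
0.06096*780*(292.1 − T) = 1.316*2430*(T − 24.46)
47.55(292.1 − T) = 3197.9(T − 24.46)
3245.4 T = 92109  ⇒  T ≈ 28.38 °C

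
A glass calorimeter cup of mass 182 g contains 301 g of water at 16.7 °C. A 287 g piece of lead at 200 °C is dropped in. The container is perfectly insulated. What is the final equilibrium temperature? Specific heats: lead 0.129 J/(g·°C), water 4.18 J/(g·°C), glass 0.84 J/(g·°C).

T_f ≈ 21.4 °C

Energy conservation, ΣQ = 0:
287*0.129*(T − 200) + 301*4.18*(T − 16.7) + 182*0.84*(T − 16.7) = 0
37.02(T − 200) + 1258.2(T − 16.7) + 152.88(T − 16.7) = 0
1448.1 T = 30969
T ≈ 21.39 °C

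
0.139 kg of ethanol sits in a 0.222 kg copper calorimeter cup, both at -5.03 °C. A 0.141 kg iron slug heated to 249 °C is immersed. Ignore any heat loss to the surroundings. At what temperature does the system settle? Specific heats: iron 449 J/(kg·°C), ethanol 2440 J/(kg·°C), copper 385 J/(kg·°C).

T_f ≈ 27.9 °C

Conservation of energy gives ΣQ = 0:
0.141×449×(T − 249) + 0.139×2440×(T − (-5.03)) + 0.222×385×(T − (-5.03)) = 0
(63.31 + 339.16 + 85.47) T = 63.31×249 + 339.16×(-5.03) + 85.47×(-5.03)
T = 13628/487.94 ≈ 27.93 °C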